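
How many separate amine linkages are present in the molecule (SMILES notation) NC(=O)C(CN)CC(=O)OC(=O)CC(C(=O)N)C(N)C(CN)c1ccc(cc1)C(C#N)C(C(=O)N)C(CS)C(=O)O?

3

Working along the chain:
  H2NCO: –C(=O)NH2: carbonyl C bonded to C and to N → amide (the N is not a separate amine).
  CH(CH2NH2): pendant –CH2NH2: N on sp³ C, no adjacent C=O → amine.
  CH2CO-O-COCH2: two acyl groups sharing one oxygen, –C(=O)–O–C(=O)– → anhydride.
  CH(CONH2): pendant –CONH2: carbonyl C bonded to C and N → amide.
  CH(NH2): –NH2 on an sp³ carbon with no adjacent C=O → amine.
  CH(CH2NH2): pendant –CH2NH2: N on sp³ C, no adjacent C=O → amine.
  C6H4: para-disubstituted benzene ring → arene.
  CH(CN): pendant –C≡N: nitrile.
  CH(CONH2): pendant –CONH2: carbonyl C bonded to C and N → amide.
  CH(CH2SH): pendant –CH2SH → thiol.
  COOH: –COOH: carbonyl C bonded to –OH and C → carboxylic acid (the –OH is not a separate alcohol).
Amine appears at: CH(CH2NH2), CH(NH2), CH(CH2NH2) → 3.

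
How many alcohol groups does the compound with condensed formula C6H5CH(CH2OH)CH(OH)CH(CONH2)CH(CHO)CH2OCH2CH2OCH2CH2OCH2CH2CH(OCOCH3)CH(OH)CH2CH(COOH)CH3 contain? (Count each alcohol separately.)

Reading the structure from left to right:
  C6H5: C6H5– phenyl ring → arene.
  CH(CH2OH): pendant –CH2OH on an sp³ backbone C → alcohol.
  CH(OH): –OH on an sp³ carbon → alcohol (secondary).
  CH(CONH2): pendant –CONH2: carbonyl C bonded to C and N → amide.
  CH(CHO): pendant –CHO: carbonyl C bonded to C and H → aldehyde.
  CH2OCH2: C–O–C with sp³ carbons on both sides and no adjacent C=O → ether.
  CH2OCH2: C–O–C with sp³ carbons on both sides and no adjacent C=O → ether.
  CH2OCH2: C–O–C with sp³ carbons on both sides and no adjacent C=O → ether.
  CH(OCOCH3): pendant –OC(=O)CH3: an acyloxy group → ester.
  CH(OH): –OH on an sp³ carbon → alcohol (secondary).
  CH(COOH): pendant –COOH: carbonyl C bonded to C and –OH → carboxylic acid.
Alcohol appears at: CH(CH2OH), CH(OH), CH(OH) → 3.

3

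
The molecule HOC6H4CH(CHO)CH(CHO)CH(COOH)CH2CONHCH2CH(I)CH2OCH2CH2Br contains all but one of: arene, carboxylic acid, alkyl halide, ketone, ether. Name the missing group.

ketone

arene: present (HOC6H4 — –OH attached directly to an aromatic ring → phenol (not alcohol); the ring itself is an arene).
carboxylic acid: present (CH(COOH) — pendant –COOH: carbonyl C bonded to C and –OH → carboxylic acid).
ether: present (CH2OCH2 — C–O–C with sp³ carbons on both sides and no adjacent C=O → ether).
alkyl halide: present (CH(I) — halogen on an sp³ carbon → alkyl halide).
ketone: absent. In CH2CONHCH2, the C=O is bonded to nitrogen, which defines an amide, not a ketone. In CH(COOH), the C=O bears an –OH, making it a carboxylic acid rather than a ketone. In CH(CHO), the carbonyl carbon carries an H, so it is an aldehyde, not a ketone.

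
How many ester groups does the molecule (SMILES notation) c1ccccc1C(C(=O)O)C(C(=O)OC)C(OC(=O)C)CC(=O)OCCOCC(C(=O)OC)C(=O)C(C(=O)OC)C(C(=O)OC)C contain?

6

C6H5– phenyl ring → arene.
pendant –COOH: carbonyl C bonded to C and –OH → carboxylic acid.
pendant –COOCH3: carbonyl C bonded to C and –OCH3 → ester.
pendant –OC(=O)CH3: an acyloxy group → ester.
–C(=O)–O–C with C on the carbonyl side → ester.
C–O–C with sp³ carbons on both sides and no adjacent C=O → ether.
pendant –COOCH3: carbonyl C bonded to C and –OCH3 → ester.
–C(=O)– with carbon on both sides → ketone.
pendant –COOCH3: carbonyl C bonded to C and –OCH3 → ester.
pendant –COOCH3: carbonyl C bonded to C and –OCH3 → ester.
Ester appears at: CH(COOCH3), CH(OCOCH3), CH2COOCH2, CH(COOCH3), CH(COOCH3), CH(COOCH3) → 6.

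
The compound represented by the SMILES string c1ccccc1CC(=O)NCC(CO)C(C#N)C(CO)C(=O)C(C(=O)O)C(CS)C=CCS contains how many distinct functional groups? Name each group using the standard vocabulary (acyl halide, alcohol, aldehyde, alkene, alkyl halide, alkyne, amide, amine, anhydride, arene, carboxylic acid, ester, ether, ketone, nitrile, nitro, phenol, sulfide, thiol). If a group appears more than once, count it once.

8

C6H5– phenyl ring → arene.
–C(=O)–N– linkage → amide (the N is not an amine).
pendant –CH2OH on an sp³ backbone C → alcohol.
pendant –C≡N: nitrile.
pendant –CH2OH on an sp³ backbone C → alcohol.
–C(=O)– with carbon on both sides → ketone.
pendant –COOH: carbonyl C bonded to C and –OH → carboxylic acid.
pendant –CH2SH → thiol.
C=C double bond → alkene.
–SH on an sp³ carbon → thiol.
Distinct types present: alcohol, alkene, amide, arene, carboxylic acid, ketone, nitrile, thiol.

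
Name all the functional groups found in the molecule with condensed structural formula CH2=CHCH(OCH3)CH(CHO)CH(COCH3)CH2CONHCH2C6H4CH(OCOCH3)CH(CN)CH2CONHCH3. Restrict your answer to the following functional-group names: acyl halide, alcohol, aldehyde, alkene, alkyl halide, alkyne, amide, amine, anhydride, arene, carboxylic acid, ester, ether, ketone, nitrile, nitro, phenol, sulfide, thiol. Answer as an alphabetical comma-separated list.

aldehyde, alkene, amide, arene, ester, ether, ketone, nitrile

Reading the structure from left to right:
  CH2=CH: C=C double bond → alkene.
  CH(OCH3): pendant –OCH3: C–O–C with sp³ C, no adjacent C=O → ether.
  CH(CHO): pendant –CHO: carbonyl C bonded to C and H → aldehyde.
  CH(COCH3): pendant –COCH3: carbonyl C bonded to two carbons → ketone.
  CH2CONHCH2: –C(=O)–N– linkage → amide (the N is not an amine).
  C6H4: para-disubstituted benzene ring → arene.
  CH(OCOCH3): pendant –OC(=O)CH3: an acyloxy group → ester.
  CH(CN): pendant –C≡N: nitrile.
  CONHCH3: –C(=O)NHCH3: carbonyl C bonded to C and to N → amide (the N is not an amine).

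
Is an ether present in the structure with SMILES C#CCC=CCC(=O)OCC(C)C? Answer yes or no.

Working along the chain:
  HC≡C: C≡C triple bond → alkyne.
  CH=CH: C=C double bond → alkene.
  CH2COOCH2: –C(=O)–O–C with C on the carbonyl side → ester.
In CH2COOCH2, the C–O–C oxygen is adjacent to a C=O, so it belongs to an ester, not an ether.
The groups actually present are: alkene, alkyne, ester.

no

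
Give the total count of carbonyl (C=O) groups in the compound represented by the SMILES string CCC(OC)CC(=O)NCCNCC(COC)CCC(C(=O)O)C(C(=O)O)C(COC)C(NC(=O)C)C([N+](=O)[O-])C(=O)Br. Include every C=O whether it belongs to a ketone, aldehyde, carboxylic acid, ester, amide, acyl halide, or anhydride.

CH2CONHCH2: amide, 1 C=O (running total 1).
CH(COOH): carboxylic acid, 1 C=O (running total 2).
CH(COOH): carboxylic acid, 1 C=O (running total 3).
CH(NHCOCH3): amide, 1 C=O (running total 4).
COBr: acyl halide, 1 C=O (running total 5).

5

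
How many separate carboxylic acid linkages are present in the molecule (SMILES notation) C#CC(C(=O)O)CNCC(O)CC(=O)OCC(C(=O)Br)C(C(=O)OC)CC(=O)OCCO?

1

Reading the structure from left to right:
  HC≡C: C≡C triple bond → alkyne.
  CH(COOH): pendant –COOH: carbonyl C bonded to C and –OH → carboxylic acid.
  CH2NHCH2: C–N–C with sp³ carbons and no adjacent C=O → amine (secondary).
  CH(OH): –OH on an sp³ carbon → alcohol (secondary).
  CH2COOCH2: –C(=O)–O–C with C on the carbonyl side → ester.
  CH(COBr): pendant –C(=O)X: carbonyl C bonded to C and halogen → acyl halide.
  CH(COOCH3): pendant –COOCH3: carbonyl C bonded to C and –OCH3 → ester.
  CH2COOCH2: –C(=O)–O–C with C on the carbonyl side → ester.
  CH2OH: –OH on an sp³ carbon → alcohol.
Carboxylic acid appears at: CH(COOH) → 1.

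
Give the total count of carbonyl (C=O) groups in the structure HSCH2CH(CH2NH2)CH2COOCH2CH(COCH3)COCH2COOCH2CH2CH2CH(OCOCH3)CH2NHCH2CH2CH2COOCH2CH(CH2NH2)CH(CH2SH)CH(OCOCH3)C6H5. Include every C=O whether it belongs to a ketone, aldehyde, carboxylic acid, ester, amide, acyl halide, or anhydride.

CH2COOCH2: ester, 1 C=O (running total 1).
CH(COCH3): ketone, 1 C=O (running total 2).
CO: ketone, 1 C=O (running total 3).
CH2COOCH2: ester, 1 C=O (running total 4).
CH(OCOCH3): ester, 1 C=O (running total 5).
CH2COOCH2: ester, 1 C=O (running total 6).
CH(OCOCH3): ester, 1 C=O (running total 7).

7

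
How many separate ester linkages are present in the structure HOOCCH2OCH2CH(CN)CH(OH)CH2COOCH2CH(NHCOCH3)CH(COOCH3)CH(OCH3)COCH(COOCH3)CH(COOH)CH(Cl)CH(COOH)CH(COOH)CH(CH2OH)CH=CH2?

Taking each segment in turn:
  HOOC: –COOH: carbonyl C bonded to –OH and C → carboxylic acid (the –OH is not a separate alcohol).
  CH2OCH2: C–O–C with sp³ carbons on both sides and no adjacent C=O → ether.
  CH(CN): pendant –C≡N: nitrile.
  CH(OH): –OH on an sp³ carbon → alcohol (secondary).
  CH2COOCH2: –C(=O)–O–C with C on the carbonyl side → ester.
  CH(NHCOCH3): pendant –NHC(=O)CH3: N bonded to a carbonyl → amide (not amine).
  CH(COOCH3): pendant –COOCH3: carbonyl C bonded to C and –OCH3 → ester.
  CH(OCH3): pendant –OCH3: C–O–C with sp³ C, no adjacent C=O → ether.
  CO: –C(=O)– with carbon on both sides → ketone.
  CH(COOCH3): pendant –COOCH3: carbonyl C bonded to C and –OCH3 → ester.
  CH(COOH): pendant –COOH: carbonyl C bonded to C and –OH → carboxylic acid.
  CH(Cl): halogen on an sp³ carbon → alkyl halide.
  CH(COOH): pendant –COOH: carbonyl C bonded to C and –OH → carboxylic acid.
  CH(COOH): pendant –COOH: carbonyl C bonded to C and –OH → carboxylic acid.
  CH(CH2OH): pendant –CH2OH on an sp³ backbone C → alcohol.
  CH=CH2: C=C double bond → alkene.
Ester appears at: CH2COOCH2, CH(COOCH3), CH(COOCH3) → 3.

3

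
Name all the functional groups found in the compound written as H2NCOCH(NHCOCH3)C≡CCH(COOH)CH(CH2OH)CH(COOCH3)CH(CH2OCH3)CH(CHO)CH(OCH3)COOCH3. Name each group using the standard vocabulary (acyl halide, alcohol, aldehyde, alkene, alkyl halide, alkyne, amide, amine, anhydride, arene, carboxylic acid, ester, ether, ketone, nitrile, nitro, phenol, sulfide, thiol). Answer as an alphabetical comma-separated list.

alcohol, aldehyde, alkyne, amide, carboxylic acid, ester, ether

Reading the structure from left to right:
  H2NCO: –C(=O)NH2: carbonyl C bonded to C and to N → amide (the N is not a separate amine).
  CH(NHCOCH3): pendant –NHC(=O)CH3: N bonded to a carbonyl → amide (not amine).
  C≡C: C≡C triple bond → alkyne.
  CH(COOH): pendant –COOH: carbonyl C bonded to C and –OH → carboxylic acid.
  CH(CH2OH): pendant –CH2OH on an sp³ backbone C → alcohol.
  CH(COOCH3): pendant –COOCH3: carbonyl C bonded to C and –OCH3 → ester.
  CH(CH2OCH3): pendant –CH2OCH3: C–O–C linkage → ether.
  CH(CHO): pendant –CHO: carbonyl C bonded to C and H → aldehyde.
  CH(OCH3): pendant –OCH3: C–O–C with sp³ C, no adjacent C=O → ether.
  COOCH3: –C(=O)OCH3: carbonyl C bonded to C and to –OCH3 → ester (not ketone + ether).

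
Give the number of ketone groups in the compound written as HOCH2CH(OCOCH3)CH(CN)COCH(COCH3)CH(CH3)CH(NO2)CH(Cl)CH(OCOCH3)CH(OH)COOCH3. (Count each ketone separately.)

2

Taking each segment in turn:
  HOCH2: HO– on an sp³ carbon → alcohol.
  CH(OCOCH3): pendant –OC(=O)CH3: an acyloxy group → ester.
  CH(CN): pendant –C≡N: nitrile.
  CO: –C(=O)– with carbon on both sides → ketone.
  CH(COCH3): pendant –COCH3: carbonyl C bonded to two carbons → ketone.
  CH(NO2): –NO2 on an sp³ carbon → nitro (the N=O is not a carbonyl).
  CH(Cl): halogen on an sp³ carbon → alkyl halide.
  CH(OCOCH3): pendant –OC(=O)CH3: an acyloxy group → ester.
  CH(OH): –OH on an sp³ carbon → alcohol (secondary).
  COOCH3: –C(=O)OCH3: carbonyl C bonded to C and to –OCH3 → ester (not ketone + ether).
Ketone appears at: CO, CH(COCH3) → 2.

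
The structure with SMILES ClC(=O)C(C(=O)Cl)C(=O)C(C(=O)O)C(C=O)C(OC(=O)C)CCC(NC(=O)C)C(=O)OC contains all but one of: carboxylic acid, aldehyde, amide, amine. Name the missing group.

amine

carboxylic acid: present (CH(COOH) — pendant –COOH: carbonyl C bonded to C and –OH → carboxylic acid).
amide: present (CH(NHCOCH3) — pendant –NHC(=O)CH3: N bonded to a carbonyl → amide (not amine)).
aldehyde: present (CH(CHO) — pendant –CHO: carbonyl C bonded to C and H → aldehyde).
amine: absent. In CH(NHCOCH3), the nitrogen is bonded directly to a carbonyl carbon, making it part of an amide, not a free amine.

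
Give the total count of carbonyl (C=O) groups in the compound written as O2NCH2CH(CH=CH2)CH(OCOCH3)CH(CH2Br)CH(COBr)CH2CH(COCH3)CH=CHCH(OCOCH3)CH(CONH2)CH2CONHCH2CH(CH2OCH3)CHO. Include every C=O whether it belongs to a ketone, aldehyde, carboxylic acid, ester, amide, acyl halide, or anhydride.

7

CH(OCOCH3): ester, 1 C=O (running total 1).
CH(COBr): acyl halide, 1 C=O (running total 2).
CH(COCH3): ketone, 1 C=O (running total 3).
CH(OCOCH3): ester, 1 C=O (running total 4).
CH(CONH2): amide, 1 C=O (running total 5).
CH2CONHCH2: amide, 1 C=O (running total 6).
CHO: aldehyde, 1 C=O (running total 7).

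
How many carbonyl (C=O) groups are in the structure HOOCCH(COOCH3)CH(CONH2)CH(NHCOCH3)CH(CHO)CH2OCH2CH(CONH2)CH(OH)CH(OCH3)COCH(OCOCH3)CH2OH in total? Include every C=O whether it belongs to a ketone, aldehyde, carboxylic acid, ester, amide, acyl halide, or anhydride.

8

HOOC: carboxylic acid, 1 C=O (running total 1).
CH(COOCH3): ester, 1 C=O (running total 2).
CH(CONH2): amide, 1 C=O (running total 3).
CH(NHCOCH3): amide, 1 C=O (running total 4).
CH(CHO): aldehyde, 1 C=O (running total 5).
CH(CONH2): amide, 1 C=O (running total 6).
CO: ketone, 1 C=O (running total 7).
CH(OCOCH3): ester, 1 C=O (running total 8).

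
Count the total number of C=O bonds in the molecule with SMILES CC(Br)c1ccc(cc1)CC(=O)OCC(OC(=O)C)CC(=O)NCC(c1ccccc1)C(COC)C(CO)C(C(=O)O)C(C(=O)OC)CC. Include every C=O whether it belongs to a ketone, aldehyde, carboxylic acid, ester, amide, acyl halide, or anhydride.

5

CH2COOCH2: ester, 1 C=O (running total 1).
CH(OCOCH3): ester, 1 C=O (running total 2).
CH2CONHCH2: amide, 1 C=O (running total 3).
CH(COOH): carboxylic acid, 1 C=O (running total 4).
CH(COOCH3): ester, 1 C=O (running total 5).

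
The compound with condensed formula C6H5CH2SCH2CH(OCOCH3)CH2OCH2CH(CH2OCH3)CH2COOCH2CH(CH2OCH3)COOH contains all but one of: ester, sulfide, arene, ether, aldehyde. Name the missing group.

aldehyde

sulfide: present (CH2SCH2 — C–S–C linkage → sulfide (thioether)).
arene: present (C6H5 — C6H5– phenyl ring → arene).
ester: present (CH(OCOCH3) — pendant –OC(=O)CH3: an acyloxy group → ester).
ether: present (CH2OCH2 — C–O–C with sp³ carbons on both sides and no adjacent C=O → ether).
aldehyde: absent. In COOH, the carbonyl carbon bears –OH, not –H, so it is a carboxylic acid.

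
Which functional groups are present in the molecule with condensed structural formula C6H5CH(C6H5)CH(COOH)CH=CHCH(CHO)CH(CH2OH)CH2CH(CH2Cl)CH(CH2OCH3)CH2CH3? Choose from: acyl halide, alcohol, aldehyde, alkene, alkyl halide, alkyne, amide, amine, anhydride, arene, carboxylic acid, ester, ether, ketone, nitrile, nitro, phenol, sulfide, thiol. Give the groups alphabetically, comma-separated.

Working along the chain:
  C6H5: C6H5– phenyl ring → arene.
  CH(C6H5): pendant –C6H5: benzene ring → arene.
  CH(COOH): pendant –COOH: carbonyl C bonded to C and –OH → carboxylic acid.
  CH=CH: C=C double bond → alkene.
  CH(CHO): pendant –CHO: carbonyl C bonded to C and H → aldehyde.
  CH(CH2OH): pendant –CH2OH on an sp³ backbone C → alcohol.
  CH(CH2Cl): pendant –CH2X: halogen on sp³ carbon → alkyl halide.
  CH(CH2OCH3): pendant –CH2OCH3: C–O–C linkage → ether.

alcohol, aldehyde, alkene, alkyl halide, arene, carboxylic acid, ether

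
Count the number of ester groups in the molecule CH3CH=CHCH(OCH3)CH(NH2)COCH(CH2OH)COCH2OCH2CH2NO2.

0

Taking each segment in turn:
  CH=CH: C=C double bond → alkene.
  CH(OCH3): pendant –OCH3: C–O–C with sp³ C, no adjacent C=O → ether.
  CH(NH2): –NH2 on an sp³ carbon with no adjacent C=O → amine.
  CO: –C(=O)– with carbon on both sides → ketone.
  CH(CH2OH): pendant –CH2OH on an sp³ backbone C → alcohol.
  CO: –C(=O)– with carbon on both sides → ketone.
  CH2OCH2: C–O–C with sp³ carbons on both sides and no adjacent C=O → ether.
  CH2NO2: –NO2 on carbon → nitro group.
No segment is a ester: CH(OCH3) is ether, not ester; CO is ketone, not ester; CO is ketone, not ester. → 0.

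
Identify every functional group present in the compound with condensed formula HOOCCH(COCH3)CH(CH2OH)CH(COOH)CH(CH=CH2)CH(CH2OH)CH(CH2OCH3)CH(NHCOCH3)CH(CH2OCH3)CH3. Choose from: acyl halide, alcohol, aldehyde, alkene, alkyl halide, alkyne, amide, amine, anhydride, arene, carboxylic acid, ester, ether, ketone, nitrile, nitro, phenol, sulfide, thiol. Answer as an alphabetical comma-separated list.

–COOH: carbonyl C bonded to –OH and C → carboxylic acid (the –OH is not a separate alcohol).
pendant –COCH3: carbonyl C bonded to two carbons → ketone.
pendant –CH2OH on an sp³ backbone C → alcohol.
pendant –COOH: carbonyl C bonded to C and –OH → carboxylic acid.
pendant –CH=CH2: C=C double bond → alkene.
pendant –CH2OH on an sp³ backbone C → alcohol.
pendant –CH2OCH3: C–O–C linkage → ether.
pendant –NHC(=O)CH3: N bonded to a carbonyl → amide (not amine).
pendant –CH2OCH3: C–O–C linkage → ether.

alcohol, alkene, amide, carboxylic acid, ether, ketone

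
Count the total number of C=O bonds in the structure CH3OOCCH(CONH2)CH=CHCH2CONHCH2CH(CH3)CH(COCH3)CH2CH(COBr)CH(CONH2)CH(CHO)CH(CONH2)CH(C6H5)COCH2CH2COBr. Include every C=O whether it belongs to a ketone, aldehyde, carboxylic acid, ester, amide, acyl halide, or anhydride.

CH3OOC: ester, 1 C=O (running total 1).
CH(CONH2): amide, 1 C=O (running total 2).
CH2CONHCH2: amide, 1 C=O (running total 3).
CH(COCH3): ketone, 1 C=O (running total 4).
CH(COBr): acyl halide, 1 C=O (running total 5).
CH(CONH2): amide, 1 C=O (running total 6).
CH(CHO): aldehyde, 1 C=O (running total 7).
CH(CONH2): amide, 1 C=O (running total 8).
CO: ketone, 1 C=O (running total 9).
COBr: acyl halide, 1 C=O (running total 10).

10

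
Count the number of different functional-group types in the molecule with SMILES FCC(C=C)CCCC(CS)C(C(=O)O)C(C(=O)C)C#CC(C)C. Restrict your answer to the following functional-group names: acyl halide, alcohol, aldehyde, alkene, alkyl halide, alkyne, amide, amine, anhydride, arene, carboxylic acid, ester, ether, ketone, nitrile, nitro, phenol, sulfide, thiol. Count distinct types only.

6

Reading the structure from left to right:
  FCH2: halogen on an sp³ carbon → alkyl halide.
  CH(CH=CH2): pendant –CH=CH2: C=C double bond → alkene.
  CH(CH2SH): pendant –CH2SH → thiol.
  CH(COOH): pendant –COOH: carbonyl C bonded to C and –OH → carboxylic acid.
  CH(COCH3): pendant –COCH3: carbonyl C bonded to two carbons → ketone.
  C≡C: C≡C triple bond → alkyne.
Distinct types present: alkene, alkyl halide, alkyne, carboxylic acid, ketone, thiol.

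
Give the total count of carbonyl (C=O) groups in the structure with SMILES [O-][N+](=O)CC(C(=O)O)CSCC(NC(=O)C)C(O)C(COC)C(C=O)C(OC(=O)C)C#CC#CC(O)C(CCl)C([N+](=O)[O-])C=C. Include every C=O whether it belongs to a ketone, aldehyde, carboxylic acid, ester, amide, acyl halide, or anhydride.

4

CH(COOH): carboxylic acid, 1 C=O (running total 1).
CH(NHCOCH3): amide, 1 C=O (running total 2).
CH(CHO): aldehyde, 1 C=O (running total 3).
CH(OCOCH3): ester, 1 C=O (running total 4).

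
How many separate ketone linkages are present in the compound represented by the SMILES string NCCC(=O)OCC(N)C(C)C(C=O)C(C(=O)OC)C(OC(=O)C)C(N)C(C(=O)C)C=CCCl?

Taking each segment in turn:
  H2NCH2: –NH2 on an sp³ carbon with no adjacent C=O → amine.
  CH2COOCH2: –C(=O)–O–C with C on the carbonyl side → ester.
  CH(NH2): –NH2 on an sp³ carbon with no adjacent C=O → amine.
  CH(CHO): pendant –CHO: carbonyl C bonded to C and H → aldehyde.
  CH(COOCH3): pendant –COOCH3: carbonyl C bonded to C and –OCH3 → ester.
  CH(OCOCH3): pendant –OC(=O)CH3: an acyloxy group → ester.
  CH(NH2): –NH2 on an sp³ carbon with no adjacent C=O → amine.
  CH(COCH3): pendant –COCH3: carbonyl C bonded to two carbons → ketone.
  CH=CH: C=C double bond → alkene.
  CH2Cl: halogen on an sp³ carbon → alkyl halide.
Ketone appears at: CH(COCH3) → 1.

1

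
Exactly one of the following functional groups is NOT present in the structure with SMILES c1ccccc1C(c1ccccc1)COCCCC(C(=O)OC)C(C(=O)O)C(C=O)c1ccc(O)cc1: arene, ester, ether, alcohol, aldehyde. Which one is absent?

alcohol

ether: present (CH2OCH2 — C–O–C with sp³ carbons on both sides and no adjacent C=O → ether).
ester: present (CH(COOCH3) — pendant –COOCH3: carbonyl C bonded to C and –OCH3 → ester).
aldehyde: present (CH(CHO) — pendant –CHO: carbonyl C bonded to C and H → aldehyde).
arene: present (C6H5 — C6H5– phenyl ring → arene).
alcohol: absent. In CH(COOH), the –OH sits on a carbonyl carbon, making it part of a carboxylic acid, not an alcohol. In C6H4OH, the –OH is on an aromatic ring carbon; that is a phenol, not an alcohol.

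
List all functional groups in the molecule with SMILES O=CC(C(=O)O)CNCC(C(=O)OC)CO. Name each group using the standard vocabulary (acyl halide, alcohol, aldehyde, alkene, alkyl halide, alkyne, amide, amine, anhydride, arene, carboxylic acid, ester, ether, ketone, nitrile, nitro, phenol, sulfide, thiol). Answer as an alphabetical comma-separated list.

terminal –CHO: carbonyl C bonded to H and C → aldehyde.
pendant –COOH: carbonyl C bonded to C and –OH → carboxylic acid.
C–N–C with sp³ carbons and no adjacent C=O → amine (secondary).
pendant –COOCH3: carbonyl C bonded to C and –OCH3 → ester.
–OH on an sp³ carbon → alcohol.

alcohol, aldehyde, amine, carboxylic acid, ester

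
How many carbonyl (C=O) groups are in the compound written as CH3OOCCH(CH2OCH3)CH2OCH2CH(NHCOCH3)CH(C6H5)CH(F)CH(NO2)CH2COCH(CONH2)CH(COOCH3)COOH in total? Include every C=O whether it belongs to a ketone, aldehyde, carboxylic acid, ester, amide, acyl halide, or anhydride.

CH3OOC: ester, 1 C=O (running total 1).
CH(NHCOCH3): amide, 1 C=O (running total 2).
CO: ketone, 1 C=O (running total 3).
CH(CONH2): amide, 1 C=O (running total 4).
CH(COOCH3): ester, 1 C=O (running total 5).
COOH: carboxylic acid, 1 C=O (running total 6).

6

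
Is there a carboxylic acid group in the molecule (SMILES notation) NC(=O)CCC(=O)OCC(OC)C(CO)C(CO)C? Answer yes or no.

Reading the structure from left to right:
  H2NCO: –C(=O)NH2: carbonyl C bonded to C and to N → amide (the N is not a separate amine).
  CH2COOCH2: –C(=O)–O–C with C on the carbonyl side → ester.
  CH(OCH3): pendant –OCH3: C–O–C with sp³ C, no adjacent C=O → ether.
  CH(CH2OH): pendant –CH2OH on an sp³ backbone C → alcohol.
  CH(CH2OH): pendant –CH2OH on an sp³ backbone C → alcohol.
In CH2COOCH2, the acyl oxygen is bonded to carbon (–O–C), not to H, so this is an ester. In H2NCO, the carbonyl is bonded to nitrogen, not to –OH; that is an amide.
The groups actually present are: alcohol, amide, ester, ether.

no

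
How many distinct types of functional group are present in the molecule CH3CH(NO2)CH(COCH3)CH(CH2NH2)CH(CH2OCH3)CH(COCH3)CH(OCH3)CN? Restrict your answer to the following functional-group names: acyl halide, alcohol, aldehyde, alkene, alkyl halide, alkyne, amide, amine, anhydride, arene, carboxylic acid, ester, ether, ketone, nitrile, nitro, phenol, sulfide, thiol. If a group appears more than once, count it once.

5

–NO2 on an sp³ carbon → nitro (the N=O is not a carbonyl).
pendant –COCH3: carbonyl C bonded to two carbons → ketone.
pendant –CH2NH2: N on sp³ C, no adjacent C=O → amine.
pendant –CH2OCH3: C–O–C linkage → ether.
pendant –COCH3: carbonyl C bonded to two carbons → ketone.
pendant –OCH3: C–O–C with sp³ C, no adjacent C=O → ether.
–C≡N: carbon triple-bonded to nitrogen → nitrile.
Distinct types present: amine, ether, ketone, nitrile, nitro.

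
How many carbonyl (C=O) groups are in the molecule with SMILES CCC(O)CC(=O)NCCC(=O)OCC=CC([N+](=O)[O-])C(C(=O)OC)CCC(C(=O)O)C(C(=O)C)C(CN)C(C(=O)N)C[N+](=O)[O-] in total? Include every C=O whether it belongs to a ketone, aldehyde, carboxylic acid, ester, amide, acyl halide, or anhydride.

CH2CONHCH2: amide, 1 C=O (running total 1).
CH2COOCH2: ester, 1 C=O (running total 2).
CH(COOCH3): ester, 1 C=O (running total 3).
CH(COOH): carboxylic acid, 1 C=O (running total 4).
CH(COCH3): ketone, 1 C=O (running total 5).
CH(CONH2): amide, 1 C=O (running total 6).

6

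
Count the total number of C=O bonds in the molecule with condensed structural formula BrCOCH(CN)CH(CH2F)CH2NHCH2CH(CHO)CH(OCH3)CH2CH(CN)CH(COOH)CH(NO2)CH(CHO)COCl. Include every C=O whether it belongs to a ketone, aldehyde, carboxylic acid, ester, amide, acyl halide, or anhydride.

BrCO: acyl halide, 1 C=O (running total 1).
CH(CHO): aldehyde, 1 C=O (running total 2).
CH(COOH): carboxylic acid, 1 C=O (running total 3).
CH(CHO): aldehyde, 1 C=O (running total 4).
COCl: acyl halide, 1 C=O (running total 5).

5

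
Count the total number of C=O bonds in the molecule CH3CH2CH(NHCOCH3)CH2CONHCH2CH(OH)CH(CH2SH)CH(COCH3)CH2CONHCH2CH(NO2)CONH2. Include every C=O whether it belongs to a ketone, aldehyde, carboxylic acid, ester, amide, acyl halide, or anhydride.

5

CH(NHCOCH3): amide, 1 C=O (running total 1).
CH2CONHCH2: amide, 1 C=O (running total 2).
CH(COCH3): ketone, 1 C=O (running total 3).
CH2CONHCH2: amide, 1 C=O (running total 4).
CONH2: amide, 1 C=O (running total 5).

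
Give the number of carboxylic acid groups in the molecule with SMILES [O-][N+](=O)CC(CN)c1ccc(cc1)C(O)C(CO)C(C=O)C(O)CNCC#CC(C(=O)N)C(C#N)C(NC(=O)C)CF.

Reading the structure from left to right:
  O2NCH2: –NO2 on carbon → nitro group.
  CH(CH2NH2): pendant –CH2NH2: N on sp³ C, no adjacent C=O → amine.
  C6H4: para-disubstituted benzene ring → arene.
  CH(OH): –OH on an sp³ carbon → alcohol (secondary).
  CH(CH2OH): pendant –CH2OH on an sp³ backbone C → alcohol.
  CH(CHO): pendant –CHO: carbonyl C bonded to C and H → aldehyde.
  CH(OH): –OH on an sp³ carbon → alcohol (secondary).
  CH2NHCH2: C–N–C with sp³ carbons and no adjacent C=O → amine (secondary).
  C≡C: C≡C triple bond → alkyne.
  CH(CONH2): pendant –CONH2: carbonyl C bonded to C and N → amide.
  CH(CN): pendant –C≡N: nitrile.
  CH(NHCOCH3): pendant –NHC(=O)CH3: N bonded to a carbonyl → amide (not amine).
  CH2F: halogen on an sp³ carbon → alkyl halide.
No segment is a carboxylic acid: CH(OH) is alcohol, not carboxylic acid; CH(CH2OH) is alcohol, not carboxylic acid; CH(CHO) is aldehyde, not carboxylic acid. → 0.

0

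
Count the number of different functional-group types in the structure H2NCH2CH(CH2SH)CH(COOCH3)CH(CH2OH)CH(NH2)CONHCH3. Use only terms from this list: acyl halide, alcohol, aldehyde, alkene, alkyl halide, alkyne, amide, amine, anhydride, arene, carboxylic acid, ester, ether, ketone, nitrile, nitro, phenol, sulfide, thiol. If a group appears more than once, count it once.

–NH2 on an sp³ carbon with no adjacent C=O → amine.
pendant –CH2SH → thiol.
pendant –COOCH3: carbonyl C bonded to C and –OCH3 → ester.
pendant –CH2OH on an sp³ backbone C → alcohol.
–NH2 on an sp³ carbon with no adjacent C=O → amine.
–C(=O)NHCH3: carbonyl C bonded to C and to N → amide (the N is not an amine).
Distinct types present: alcohol, amide, amine, ester, thiol.

5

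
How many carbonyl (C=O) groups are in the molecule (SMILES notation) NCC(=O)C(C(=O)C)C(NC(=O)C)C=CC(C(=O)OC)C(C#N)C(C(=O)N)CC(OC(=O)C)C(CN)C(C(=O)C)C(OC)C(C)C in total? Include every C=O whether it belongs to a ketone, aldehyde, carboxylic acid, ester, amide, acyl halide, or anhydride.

7

CO: ketone, 1 C=O (running total 1).
CH(COCH3): ketone, 1 C=O (running total 2).
CH(NHCOCH3): amide, 1 C=O (running total 3).
CH(COOCH3): ester, 1 C=O (running total 4).
CH(CONH2): amide, 1 C=O (running total 5).
CH(OCOCH3): ester, 1 C=O (running total 6).
CH(COCH3): ketone, 1 C=O (running total 7).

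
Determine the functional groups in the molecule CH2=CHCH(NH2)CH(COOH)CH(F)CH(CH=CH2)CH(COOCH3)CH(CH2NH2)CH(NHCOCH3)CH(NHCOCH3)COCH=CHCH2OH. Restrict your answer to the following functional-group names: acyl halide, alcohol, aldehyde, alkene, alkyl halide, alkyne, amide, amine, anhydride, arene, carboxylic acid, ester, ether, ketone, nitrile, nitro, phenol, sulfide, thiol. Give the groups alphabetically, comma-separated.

C=C double bond → alkene.
–NH2 on an sp³ carbon with no adjacent C=O → amine.
pendant –COOH: carbonyl C bonded to C and –OH → carboxylic acid.
halogen on an sp³ carbon → alkyl halide.
pendant –CH=CH2: C=C double bond → alkene.
pendant –COOCH3: carbonyl C bonded to C and –OCH3 → ester.
pendant –CH2NH2: N on sp³ C, no adjacent C=O → amine.
pendant –NHC(=O)CH3: N bonded to a carbonyl → amide (not amine).
pendant –NHC(=O)CH3: N bonded to a carbonyl → amide (not amine).
–C(=O)– with carbon on both sides → ketone.
C=C double bond → alkene.
–OH on an sp³ carbon → alcohol.

alcohol, alkene, alkyl halide, amide, amine, carboxylic acid, ester, ketone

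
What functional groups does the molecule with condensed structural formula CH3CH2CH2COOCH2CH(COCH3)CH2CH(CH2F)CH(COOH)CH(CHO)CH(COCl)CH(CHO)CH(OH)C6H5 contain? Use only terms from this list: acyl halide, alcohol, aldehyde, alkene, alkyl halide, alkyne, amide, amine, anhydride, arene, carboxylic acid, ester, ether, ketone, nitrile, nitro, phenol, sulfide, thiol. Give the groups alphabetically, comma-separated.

acyl halide, alcohol, aldehyde, alkyl halide, arene, carboxylic acid, ester, ketone

–C(=O)–O–C with C on the carbonyl side → ester.
pendant –COCH3: carbonyl C bonded to two carbons → ketone.
pendant –CH2X: halogen on sp³ carbon → alkyl halide.
pendant –COOH: carbonyl C bonded to C and –OH → carboxylic acid.
pendant –CHO: carbonyl C bonded to C and H → aldehyde.
pendant –C(=O)X: carbonyl C bonded to C and halogen → acyl halide.
pendant –CHO: carbonyl C bonded to C and H → aldehyde.
–OH on an sp³ carbon → alcohol (secondary).
–C6H5 phenyl ring → arene.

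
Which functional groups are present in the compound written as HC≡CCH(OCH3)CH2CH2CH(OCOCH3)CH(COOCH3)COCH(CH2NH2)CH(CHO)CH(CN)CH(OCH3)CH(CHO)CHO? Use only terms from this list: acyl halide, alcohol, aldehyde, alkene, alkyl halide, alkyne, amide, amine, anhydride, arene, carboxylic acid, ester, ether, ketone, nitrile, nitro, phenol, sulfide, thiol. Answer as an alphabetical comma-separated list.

aldehyde, alkyne, amine, ester, ether, ketone, nitrile

C≡C triple bond → alkyne.
pendant –OCH3: C–O–C with sp³ C, no adjacent C=O → ether.
pendant –OC(=O)CH3: an acyloxy group → ester.
pendant –COOCH3: carbonyl C bonded to C and –OCH3 → ester.
–C(=O)– with carbon on both sides → ketone.
pendant –CH2NH2: N on sp³ C, no adjacent C=O → amine.
pendant –CHO: carbonyl C bonded to C and H → aldehyde.
pendant –C≡N: nitrile.
pendant –OCH3: C–O–C with sp³ C, no adjacent C=O → ether.
pendant –CHO: carbonyl C bonded to C and H → aldehyde.
terminal –CHO: carbonyl C bonded to H and C → aldehyde.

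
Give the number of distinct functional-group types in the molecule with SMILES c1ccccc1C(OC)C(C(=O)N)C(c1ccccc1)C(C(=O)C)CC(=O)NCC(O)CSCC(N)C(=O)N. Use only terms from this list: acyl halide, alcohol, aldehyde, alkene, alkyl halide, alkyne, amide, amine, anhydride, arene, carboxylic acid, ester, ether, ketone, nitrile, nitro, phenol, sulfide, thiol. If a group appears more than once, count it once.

7

Reading the structure from left to right:
  C6H5: C6H5– phenyl ring → arene.
  CH(OCH3): pendant –OCH3: C–O–C with sp³ C, no adjacent C=O → ether.
  CH(CONH2): pendant –CONH2: carbonyl C bonded to C and N → amide.
  CH(C6H5): pendant –C6H5: benzene ring → arene.
  CH(COCH3): pendant –COCH3: carbonyl C bonded to two carbons → ketone.
  CH2CONHCH2: –C(=O)–N– linkage → amide (the N is not an amine).
  CH(OH): –OH on an sp³ carbon → alcohol (secondary).
  CH2SCH2: C–S–C linkage → sulfide (thioether).
  CH(NH2): –NH2 on an sp³ carbon with no adjacent C=O → amine.
  CONH2: –C(=O)NH2: carbonyl C bonded to C and to N → amide (the N is not a separate amine).
Distinct types present: alcohol, amide, amine, arene, ether, ketone, sulfide.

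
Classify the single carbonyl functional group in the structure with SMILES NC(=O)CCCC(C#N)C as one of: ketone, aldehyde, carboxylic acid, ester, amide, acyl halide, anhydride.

amide

The carbonyl is in the H2NCO segment: –C(=O)NH2: carbonyl C bonded to C and to N → amide (the N is not a separate amine).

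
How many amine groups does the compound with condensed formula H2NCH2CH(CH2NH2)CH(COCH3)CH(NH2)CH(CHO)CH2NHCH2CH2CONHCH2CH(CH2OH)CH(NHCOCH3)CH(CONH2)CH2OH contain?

4

Working along the chain:
  H2NCH2: –NH2 on an sp³ carbon with no adjacent C=O → amine.
  CH(CH2NH2): pendant –CH2NH2: N on sp³ C, no adjacent C=O → amine.
  CH(COCH3): pendant –COCH3: carbonyl C bonded to two carbons → ketone.
  CH(NH2): –NH2 on an sp³ carbon with no adjacent C=O → amine.
  CH(CHO): pendant –CHO: carbonyl C bonded to C and H → aldehyde.
  CH2NHCH2: C–N–C with sp³ carbons and no adjacent C=O → amine (secondary).
  CH2CONHCH2: –C(=O)–N– linkage → amide (the N is not an amine).
  CH(CH2OH): pendant –CH2OH on an sp³ backbone C → alcohol.
  CH(NHCOCH3): pendant –NHC(=O)CH3: N bonded to a carbonyl → amide (not amine).
  CH(CONH2): pendant –CONH2: carbonyl C bonded to C and N → amide.
  CH2OH: –OH on an sp³ carbon → alcohol.
Amine appears at: H2NCH2, CH(CH2NH2), CH(NH2), CH2NHCH2 → 4.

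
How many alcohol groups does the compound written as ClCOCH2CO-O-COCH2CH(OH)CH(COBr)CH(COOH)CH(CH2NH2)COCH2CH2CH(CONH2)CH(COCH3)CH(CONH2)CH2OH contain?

2

Working along the chain:
  ClCO: –C(=O)Cl: carbonyl C bonded to C and to a halogen → acyl halide (not alkyl halide).
  CH2CO-O-COCH2: two acyl groups sharing one oxygen, –C(=O)–O–C(=O)– → anhydride.
  CH(OH): –OH on an sp³ carbon → alcohol (secondary).
  CH(COBr): pendant –C(=O)X: carbonyl C bonded to C and halogen → acyl halide.
  CH(COOH): pendant –COOH: carbonyl C bonded to C and –OH → carboxylic acid.
  CH(CH2NH2): pendant –CH2NH2: N on sp³ C, no adjacent C=O → amine.
  CO: –C(=O)– with carbon on both sides → ketone.
  CH(CONH2): pendant –CONH2: carbonyl C bonded to C and N → amide.
  CH(COCH3): pendant –COCH3: carbonyl C bonded to two carbons → ketone.
  CH(CONH2): pendant –CONH2: carbonyl C bonded to C and N → amide.
  CH2OH: –OH on an sp³ carbon → alcohol.
Alcohol appears at: CH(OH), CH2OH → 2.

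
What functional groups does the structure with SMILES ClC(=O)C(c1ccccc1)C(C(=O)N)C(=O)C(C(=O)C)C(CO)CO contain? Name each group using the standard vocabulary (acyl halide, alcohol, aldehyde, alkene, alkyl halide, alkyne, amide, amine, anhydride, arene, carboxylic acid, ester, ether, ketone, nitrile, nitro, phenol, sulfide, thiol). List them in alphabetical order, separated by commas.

acyl halide, alcohol, amide, arene, ketone

Reading the structure from left to right:
  ClCO: –C(=O)Cl: carbonyl C bonded to C and to a halogen → acyl halide (not alkyl halide).
  CH(C6H5): pendant –C6H5: benzene ring → arene.
  CH(CONH2): pendant –CONH2: carbonyl C bonded to C and N → amide.
  CO: –C(=O)– with carbon on both sides → ketone.
  CH(COCH3): pendant –COCH3: carbonyl C bonded to two carbons → ketone.
  CH(CH2OH): pendant –CH2OH on an sp³ backbone C → alcohol.
  CH2OH: –OH on an sp³ carbon → alcohol.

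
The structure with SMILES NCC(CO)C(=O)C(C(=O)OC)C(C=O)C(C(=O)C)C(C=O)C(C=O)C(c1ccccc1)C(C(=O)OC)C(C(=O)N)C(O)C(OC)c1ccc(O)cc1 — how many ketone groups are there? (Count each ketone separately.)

Working along the chain:
  H2NCH2: –NH2 on an sp³ carbon with no adjacent C=O → amine.
  CH(CH2OH): pendant –CH2OH on an sp³ backbone C → alcohol.
  CO: –C(=O)– with carbon on both sides → ketone.
  CH(COOCH3): pendant –COOCH3: carbonyl C bonded to C and –OCH3 → ester.
  CH(CHO): pendant –CHO: carbonyl C bonded to C and H → aldehyde.
  CH(COCH3): pendant –COCH3: carbonyl C bonded to two carbons → ketone.
  CH(CHO): pendant –CHO: carbonyl C bonded to C and H → aldehyde.
  CH(CHO): pendant –CHO: carbonyl C bonded to C and H → aldehyde.
  CH(C6H5): pendant –C6H5: benzene ring → arene.
  CH(COOCH3): pendant –COOCH3: carbonyl C bonded to C and –OCH3 → ester.
  CH(CONH2): pendant –CONH2: carbonyl C bonded to C and N → amide.
  CH(OH): –OH on an sp³ carbon → alcohol (secondary).
  CH(OCH3): pendant –OCH3: C–O–C with sp³ C, no adjacent C=O → ether.
  C6H4OH: –OH attached directly to an aromatic ring → phenol (not alcohol); the ring itself is an arene.
Ketone appears at: CO, CH(COCH3) → 2.

2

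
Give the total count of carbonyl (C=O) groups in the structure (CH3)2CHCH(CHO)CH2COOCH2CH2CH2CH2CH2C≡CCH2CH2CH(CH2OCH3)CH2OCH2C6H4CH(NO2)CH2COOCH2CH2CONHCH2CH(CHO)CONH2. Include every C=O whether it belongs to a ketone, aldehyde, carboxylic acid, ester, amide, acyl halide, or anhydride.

6

CH(CHO): aldehyde, 1 C=O (running total 1).
CH2COOCH2: ester, 1 C=O (running total 2).
CH2COOCH2: ester, 1 C=O (running total 3).
CH2CONHCH2: amide, 1 C=O (running total 4).
CH(CHO): aldehyde, 1 C=O (running total 5).
CONH2: amide, 1 C=O (running total 6).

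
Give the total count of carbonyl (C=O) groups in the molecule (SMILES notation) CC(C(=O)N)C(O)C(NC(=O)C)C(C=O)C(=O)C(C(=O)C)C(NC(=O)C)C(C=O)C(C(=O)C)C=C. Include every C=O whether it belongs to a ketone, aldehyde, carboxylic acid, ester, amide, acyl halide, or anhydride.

CH(CONH2): amide, 1 C=O (running total 1).
CH(NHCOCH3): amide, 1 C=O (running total 2).
CH(CHO): aldehyde, 1 C=O (running total 3).
CO: ketone, 1 C=O (running total 4).
CH(COCH3): ketone, 1 C=O (running total 5).
CH(NHCOCH3): amide, 1 C=O (running total 6).
CH(CHO): aldehyde, 1 C=O (running total 7).
CH(COCH3): ketone, 1 C=O (running total 8).

8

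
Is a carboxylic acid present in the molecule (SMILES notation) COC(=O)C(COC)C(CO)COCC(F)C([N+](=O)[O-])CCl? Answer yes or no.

no

Taking each segment in turn:
  CH3OOC: CH3O–C(=O)–: carbonyl C bonded to C and to –OCH3 → ester (not ketone + ether).
  CH(CH2OCH3): pendant –CH2OCH3: C–O–C linkage → ether.
  CH(CH2OH): pendant –CH2OH on an sp³ backbone C → alcohol.
  CH2OCH2: C–O–C with sp³ carbons on both sides and no adjacent C=O → ether.
  CH(F): halogen on an sp³ carbon → alkyl halide.
  CH(NO2): –NO2 on an sp³ carbon → nitro (the N=O is not a carbonyl).
  CH2Cl: halogen on an sp³ carbon → alkyl halide.
In CH3OOC, the acyl oxygen is bonded to carbon (–O–C), not to H, so this is an ester.
The groups actually present are: alcohol, alkyl halide, ester, ether, nitro.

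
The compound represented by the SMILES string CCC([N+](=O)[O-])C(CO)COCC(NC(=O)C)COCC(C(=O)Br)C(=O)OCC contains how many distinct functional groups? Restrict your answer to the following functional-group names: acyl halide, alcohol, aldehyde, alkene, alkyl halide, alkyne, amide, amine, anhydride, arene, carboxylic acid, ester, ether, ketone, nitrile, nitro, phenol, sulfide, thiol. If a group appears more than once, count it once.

6

Taking each segment in turn:
  CH(NO2): –NO2 on an sp³ carbon → nitro (the N=O is not a carbonyl).
  CH(CH2OH): pendant –CH2OH on an sp³ backbone C → alcohol.
  CH2OCH2: C–O–C with sp³ carbons on both sides and no adjacent C=O → ether.
  CH(NHCOCH3): pendant –NHC(=O)CH3: N bonded to a carbonyl → amide (not amine).
  CH2OCH2: C–O–C with sp³ carbons on both sides and no adjacent C=O → ether.
  CH(COBr): pendant –C(=O)X: carbonyl C bonded to C and halogen → acyl halide.
  COOCH2CH3: –C(=O)OCH2CH3: carbonyl C bonded to C and to –OEt → ester.
Distinct types present: acyl halide, alcohol, amide, ester, ether, nitro.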